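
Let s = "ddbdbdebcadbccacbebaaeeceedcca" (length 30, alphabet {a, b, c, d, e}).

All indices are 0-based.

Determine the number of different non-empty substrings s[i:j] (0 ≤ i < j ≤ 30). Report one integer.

429

rank | idx | suffix
   0 |  29 | a
   1 |  19 | aaeeceedcca
   2 |  14 | acbebaaeeceedcca
   3 |   9 | adbccacbebaaeeceedcca
   4 |  20 | aeeceedcca
   5 |  18 | baaeeceedcca
   6 |   7 | bcadbccacbebaaeeceedcca
   7 |  11 | bccacbebaaeeceedcca
   8 |   2 | bdbdebcadbccacbebaaeeceedcca
   9 |   4 | bdebcadbccacbebaaeeceedcca
  10 |  16 | bebaaeeceedcca
  11 |  28 | ca
  12 |  13 | cacbebaaeeceedcca
  13 |   8 | cadbccacbebaaeeceedcca
  14 |  15 | cbebaaeeceedcca
  15 |  27 | cca
  16 |  12 | ccacbebaaeeceedcca
  17 |  23 | ceedcca
  18 |  10 | dbccacbebaaeeceedcca
  19 |   1 | dbdbdebcadbccacbebaaeeceedcca
  20 |   3 | dbdebcadbccacbebaaeeceedcca
  21 |  26 | dcca
  22 |   0 | ddbdbdebcadbccacbebaaeeceedcca
  23 |   5 | debcadbccacbebaaeeceedcca
  24 |  17 | ebaaeeceedcca
  25 |   6 | ebcadbccacbebaaeeceedcca
  26 |  22 | eceedcca
  27 |  25 | edcca
  28 |  21 | eeceedcca
  29 |  24 | eedcca

SA = [29, 19, 14, 9, 20, 18, 7, 11, 2, 4, 16, 28, 13, 8, 15, 27, 12, 23, 10, 1, 3, 26, 0, 5, 17, 6, 22, 25, 21, 24]
i: (SA[i-1],SA[i]) lcp shared
  1: (29,19) 1 'a'
  2: (19,14) 1 'a'
  3: (14,9) 1 'a'
  4: (9,20) 1 'a'
  5: (20,18) 0 ''
  6: (18,7) 1 'b'
  7: (7,11) 2 'bc'
  8: (11,2) 1 'b'
  9: (2,4) 2 'bd'
  10: (4,16) 1 'b'
  11: (16,28) 0 ''
  12: (28,13) 2 'ca'
  13: (13,8) 2 'ca'
  14: (8,15) 1 'c'
  15: (15,27) 1 'c'
  16: (27,12) 3 'cca'
  17: (12,23) 1 'c'
  18: (23,10) 0 ''
  19: (10,1) 2 'db'
  20: (1,3) 3 'dbd'
  21: (3,26) 1 'd'
  22: (26,0) 1 'd'
  23: (0,5) 1 'd'
  24: (5,17) 0 ''
  25: (17,6) 2 'eb'
  26: (6,22) 1 'e'
  27: (22,25) 1 'e'
  28: (25,21) 1 'e'
  29: (21,24) 2 'ee'

n(n+1)/2 = 30·31/2 = 465
Σ LCP = 0 + 1 + 1 + 1 + 1 + 0 + 1 + 2 + 1 + 2 + 1 + 0 + 2 + 2 + 1 + 1 + 3 + 1 + 0 + 2 + 3 + 1 + 1 + 1 + 0 + 2 + 1 + 1 + 1 + 2 = 36
distinct = 465 − 36 = 429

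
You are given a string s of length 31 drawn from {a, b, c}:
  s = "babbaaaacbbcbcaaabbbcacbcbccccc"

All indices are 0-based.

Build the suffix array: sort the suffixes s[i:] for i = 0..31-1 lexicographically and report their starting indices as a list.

[4, 14, 5, 15, 6, 1, 16, 7, 21, 3, 0, 2, 17, 18, 9, 12, 19, 10, 23, 25, 30, 13, 20, 8, 11, 22, 24, 29, 28, 27, 26]

rank→(start, suffix):
  0 → (4, 'aaaacbbcbcaaabbbcacbcbccccc')
  1 → (14, 'aaabbbcacbcbccccc')
  2 → (5, 'aaacbbcbcaaabbbcacbcbccccc')
  3 → (15, 'aabbbcacbcbccccc')
  4 → (6, 'aacbbcbcaaabbbcacbcbccccc')
  5 → (1, 'abbaaaacbbcbcaaabbbcacbcbccccc')
  6 → (16, 'abbbcacbcbccccc')
  7 → (7, 'acbbcbcaaabbbcacbcbccccc')
  8 → (21, 'acbcbccccc')
  9 → (3, 'baaaacbbcbcaaabbbcacbcbccccc')
  10 → (0, 'babbaaaacbbcbcaaabbbcacbcbccccc')
  11 → (2, 'bbaaaacbbcbcaaabbbcacbcbccccc')
  12 → (17, 'bbbcacbcbccccc')
  13 → (18, 'bbcacbcbccccc')
  14 → (9, 'bbcbcaaabbbcacbcbccccc')
  15 → (12, 'bcaaabbbcacbcbccccc')
  16 → (19, 'bcacbcbccccc')
  17 → (10, 'bcbcaaabbbcacbcbccccc')
  18 → (23, 'bcbccccc')
  19 → (25, 'bccccc')
  20 → (30, 'c')
  21 → (13, 'caaabbbcacbcbccccc')
  22 → (20, 'cacbcbccccc')
  23 → (8, 'cbbcbcaaabbbcacbcbccccc')
  24 → (11, 'cbcaaabbbcacbcbccccc')
  25 → (22, 'cbcbccccc')
  26 → (24, 'cbccccc')
  27 → (29, 'cc')
  28 → (28, 'ccc')
  29 → (27, 'cccc')
  30 → (26, 'ccccc')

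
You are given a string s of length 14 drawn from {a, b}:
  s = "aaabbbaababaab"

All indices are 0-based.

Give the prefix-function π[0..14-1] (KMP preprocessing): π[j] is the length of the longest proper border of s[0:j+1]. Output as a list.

[0, 1, 2, 0, 0, 0, 1, 2, 0, 1, 0, 1, 2, 0]

π[0] = 0
j=1 s[j]='a': π[1]=1 (border 'a')
j=2 s[j]='a': π[2]=2 (border 'aa')
j=3 s[j]='b': k: 2→1→0; π[3]=0 (border '')
j=4 s[j]='b': π[4]=0 (border '')
j=5 s[j]='b': π[5]=0 (border '')
j=6 s[j]='a': π[6]=1 (border 'a')
j=7 s[j]='a': π[7]=2 (border 'aa')
j=8 s[j]='b': k: 2→1→0; π[8]=0 (border '')
j=9 s[j]='a': π[9]=1 (border 'a')
j=10 s[j]='b': k: 1→0; π[10]=0 (border '')
j=11 s[j]='a': π[11]=1 (border 'a')
j=12 s[j]='a': π[12]=2 (border 'aa')
j=13 s[j]='b': k: 2→1→0; π[13]=0 (border '')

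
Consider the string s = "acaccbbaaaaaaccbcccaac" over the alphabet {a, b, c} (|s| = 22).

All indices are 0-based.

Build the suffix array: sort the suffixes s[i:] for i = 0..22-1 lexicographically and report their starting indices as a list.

rank→(start, suffix):
  0 → (7, 'aaaaaaccbcccaac')
  1 → (8, 'aaaaaccbcccaac')
  2 → (9, 'aaaaccbcccaac')
  3 → (10, 'aaaccbcccaac')
  4 → (19, 'aac')
  5 → (11, 'aaccbcccaac')
  6 → (20, 'ac')
  7 → (0, 'acaccbbaaaaaaccbcccaac')
  8 → (2, 'accbbaaaaaaccbcccaac')
  9 → (12, 'accbcccaac')
  10 → (6, 'baaaaaaccbcccaac')
  11 → (5, 'bbaaaaaaccbcccaac')
  12 → (15, 'bcccaac')
  13 → (21, 'c')
  14 → (18, 'caac')
  15 → (1, 'caccbbaaaaaaccbcccaac')
  16 → (4, 'cbbaaaaaaccbcccaac')
  17 → (14, 'cbcccaac')
  18 → (17, 'ccaac')
  19 → (3, 'ccbbaaaaaaccbcccaac')
  20 → (13, 'ccbcccaac')
  21 → (16, 'cccaac')

[7, 8, 9, 10, 19, 11, 20, 0, 2, 12, 6, 5, 15, 21, 18, 1, 4, 14, 17, 3, 13, 16]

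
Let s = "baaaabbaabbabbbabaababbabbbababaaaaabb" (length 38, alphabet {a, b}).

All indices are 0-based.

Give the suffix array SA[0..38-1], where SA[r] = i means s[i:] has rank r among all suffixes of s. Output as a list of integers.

[31, 32, 1, 33, 2, 17, 34, 3, 7, 29, 15, 27, 18, 35, 4, 8, 20, 11, 23, 37, 30, 0, 16, 6, 28, 14, 26, 19, 10, 22, 36, 5, 13, 25, 9, 21, 12, 24]

sorted suffixes:
  #0 SA[0]=31  'aaaaabb'
  #1 SA[1]=32  'aaaabb'
  #2 SA[2]=1  'aaaabbaabbabbbabaababbabbbababaaaaabb'
  #3 SA[3]=33  'aaabb'
  #4 SA[4]=2  'aaabbaabbabbbabaababbabbbababaaaaabb'
  #5 SA[5]=17  'aababbabbbababaaaaabb'
  #6 SA[6]=34  'aabb'
  #7 SA[7]=3  'aabbaabbabbbabaababbabbbababaaaaabb'
  #8 SA[8]=7  'aabbabbbabaababbabbbababaaaaabb'
  #9 SA[9]=29  'abaaaaabb'
  #10 SA[10]=15  'abaababbabbbababaaaaabb'
  #11 SA[11]=27  'ababaaaaabb'
  #12 SA[12]=18  'ababbabbbababaaaaabb'
  #13 SA[13]=35  'abb'
  #14 SA[14]=4  'abbaabbabbbabaababbabbbababaaaaabb'
  #15 SA[15]=8  'abbabbbabaababbabbbababaaaaabb'
  #16 SA[16]=20  'abbabbbababaaaaabb'
  #17 SA[17]=11  'abbbabaababbabbbababaaaaabb'
  #18 SA[18]=23  'abbbababaaaaabb'
  #19 SA[19]=37  'b'
  #20 SA[20]=30  'baaaaabb'
  #21 SA[21]=0  'baaaabbaabbabbbabaababbabbbababaaaaabb'
  #22 SA[22]=16  'baababbabbbababaaaaabb'
  #23 SA[23]=6  'baabbabbbabaababbabbbababaaaaabb'
  #24 SA[24]=28  'babaaaaabb'
  #25 SA[25]=14  'babaababbabbbababaaaaabb'
  #26 SA[26]=26  'bababaaaaabb'
  #27 SA[27]=19  'babbabbbababaaaaabb'
  #28 SA[28]=10  'babbbabaababbabbbababaaaaabb'
  #29 SA[29]=22  'babbbababaaaaabb'
  #30 SA[30]=36  'bb'
  #31 SA[31]=5  'bbaabbabbbabaababbabbbababaaaaabb'
  #32 SA[32]=13  'bbabaababbabbbababaaaaabb'
  #33 SA[33]=25  'bbababaaaaabb'
  #34 SA[34]=9  'bbabbbabaababbabbbababaaaaabb'
  #35 SA[35]=21  'bbabbbababaaaaabb'
  #36 SA[36]=12  'bbbabaababbabbbababaaaaabb'
  #37 SA[37]=24  'bbbababaaaaabb'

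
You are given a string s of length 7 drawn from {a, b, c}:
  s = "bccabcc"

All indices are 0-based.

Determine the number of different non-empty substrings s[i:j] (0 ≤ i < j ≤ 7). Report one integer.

21

sorted suffixes:
  #0 SA[0]=3  'abcc'
  #1 SA[1]=4  'bcc'
  #2 SA[2]=0  'bccabcc'
  #3 SA[3]=6  'c'
  #4 SA[4]=2  'cabcc'
  #5 SA[5]=5  'cc'
  #6 SA[6]=1  'ccabcc'

SA = [3, 4, 0, 6, 2, 5, 1]
i: (SA[i-1],SA[i]) lcp shared
  1: (3,4) 0 ''
  2: (4,0) 3 'bcc'
  3: (0,6) 0 ''
  4: (6,2) 1 'c'
  5: (2,5) 1 'c'
  6: (5,1) 2 'cc'

n(n+1)/2 = 7·8/2 = 28
Σ LCP = 0 + 0 + 3 + 0 + 1 + 1 + 2 = 7
distinct = 28 − 7 = 21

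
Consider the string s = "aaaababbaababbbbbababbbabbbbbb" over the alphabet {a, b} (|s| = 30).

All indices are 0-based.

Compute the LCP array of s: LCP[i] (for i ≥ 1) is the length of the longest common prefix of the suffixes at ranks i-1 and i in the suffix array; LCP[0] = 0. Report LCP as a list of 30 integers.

[0, 3, 2, 6, 1, 5, 6, 2, 3, 4, 6, 0, 1, 2, 3, 4, 5, 7, 1, 2, 3, 4, 2, 3, 5, 3, 4, 4, 5, 5]

rank | idx | suffix
   0 |   0 | aaaababbaababbbbbababbbabbbbbb
   1 |   1 | aaababbaababbbbbababbbabbbbbb
   2 |   2 | aababbaababbbbbababbbabbbbbb
   3 |   8 | aababbbbbababbbabbbbbb
   4 |   3 | ababbaababbbbbababbbabbbbbb
   5 |  17 | ababbbabbbbbb
   6 |   9 | ababbbbbababbbabbbbbb
   7 |   5 | abbaababbbbbababbbabbbbbb
   8 |  19 | abbbabbbbbb
   9 |  11 | abbbbbababbbabbbbbb
  10 |  23 | abbbbbb
  11 |  29 | b
  12 |   7 | baababbbbbababbbabbbbbb
  13 |  16 | bababbbabbbbbb
  14 |   4 | babbaababbbbbababbbabbbbbb
  15 |  18 | babbbabbbbbb
  16 |  10 | babbbbbababbbabbbbbb
  17 |  22 | babbbbbb
  18 |  28 | bb
  19 |   6 | bbaababbbbbababbbabbbbbb
  20 |  15 | bbababbbabbbbbb
  21 |  21 | bbabbbbbb
  22 |  27 | bbb
  23 |  14 | bbbababbbabbbbbb
  24 |  20 | bbbabbbbbb
  25 |  26 | bbbb
  26 |  13 | bbbbababbbabbbbbb
  27 |  25 | bbbbb
  28 |  12 | bbbbbababbbabbbbbb
  29 |  24 | bbbbbb

SA = [0, 1, 2, 8, 3, 17, 9, 5, 19, 11, 23, 29, 7, 16, 4, 18, 10, 22, 28, 6, 15, 21, 27, 14, 20, 26, 13, 25, 12, 24]
i: (SA[i-1],SA[i]) lcp shared
  1: (0,1) 3 'aaa'
  2: (1,2) 2 'aa'
  3: (2,8) 6 'aababb'
  4: (8,3) 1 'a'
  5: (3,17) 5 'ababb'
  6: (17,9) 6 'ababbb'
  7: (9,5) 2 'ab'
  8: (5,19) 3 'abb'
  9: (19,11) 4 'abbb'
  10: (11,23) 6 'abbbbb'
  11: (23,29) 0 ''
  12: (29,7) 1 'b'
  13: (7,16) 2 'ba'
  14: (16,4) 3 'bab'
  15: (4,18) 4 'babb'
  16: (18,10) 5 'babbb'
  17: (10,22) 7 'babbbbb'
  18: (22,28) 1 'b'
  19: (28,6) 2 'bb'
  20: (6,15) 3 'bba'
  21: (15,21) 4 'bbab'
  22: (21,27) 2 'bb'
  23: (27,14) 3 'bbb'
  24: (14,20) 5 'bbbab'
  25: (20,26) 3 'bbb'
  26: (26,13) 4 'bbbb'
  27: (13,25) 4 'bbbb'
  28: (25,12) 5 'bbbbb'
  29: (12,24) 5 'bbbbb'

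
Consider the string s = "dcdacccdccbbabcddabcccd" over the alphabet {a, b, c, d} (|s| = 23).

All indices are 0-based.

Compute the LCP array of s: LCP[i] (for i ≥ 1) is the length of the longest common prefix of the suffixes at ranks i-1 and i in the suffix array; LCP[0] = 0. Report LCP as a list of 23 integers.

[0, 3, 1, 0, 1, 1, 2, 0, 1, 2, 4, 2, 3, 1, 2, 2, 2, 0, 1, 2, 1, 2, 1]

sorted suffixes:
  #0 SA[0]=17  'abcccd'
  #1 SA[1]=12  'abcddabcccd'
  #2 SA[2]=3  'acccdccbbabcddabcccd'
  #3 SA[3]=11  'babcddabcccd'
  #4 SA[4]=10  'bbabcddabcccd'
  #5 SA[5]=18  'bcccd'
  #6 SA[6]=13  'bcddabcccd'
  #7 SA[7]=9  'cbbabcddabcccd'
  #8 SA[8]=8  'ccbbabcddabcccd'
  #9 SA[9]=19  'cccd'
  #10 SA[10]=4  'cccdccbbabcddabcccd'
  #11 SA[11]=20  'ccd'
  #12 SA[12]=5  'ccdccbbabcddabcccd'
  #13 SA[13]=21  'cd'
  #14 SA[14]=1  'cdacccdccbbabcddabcccd'
  #15 SA[15]=6  'cdccbbabcddabcccd'
  #16 SA[16]=14  'cddabcccd'
  #17 SA[17]=22  'd'
  #18 SA[18]=16  'dabcccd'
  #19 SA[19]=2  'dacccdccbbabcddabcccd'
  #20 SA[20]=7  'dccbbabcddabcccd'
  #21 SA[21]=0  'dcdacccdccbbabcddabcccd'
  #22 SA[22]=15  'ddabcccd'

SA = [17, 12, 3, 11, 10, 18, 13, 9, 8, 19, 4, 20, 5, 21, 1, 6, 14, 22, 16, 2, 7, 0, 15]
rank  pair      lcp
   1  s[17:],s[12:]  3  'abc'
   2  s[12:],s[3:]  1  'a'
   3  s[3:],s[11:]  0  ''
   4  s[11:],s[10:]  1  'b'
   5  s[10:],s[18:]  1  'b'
   6  s[18:],s[13:]  2  'bc'
   7  s[13:],s[9:]  0  ''
   8  s[9:],s[8:]  1  'c'
   9  s[8:],s[19:]  2  'cc'
  10  s[19:],s[4:]  4  'cccd'
  11  s[4:],s[20:]  2  'cc'
  12  s[20:],s[5:]  3  'ccd'
  13  s[5:],s[21:]  1  'c'
  14  s[21:],s[1:]  2  'cd'
  15  s[1:],s[6:]  2  'cd'
  16  s[6:],s[14:]  2  'cd'
  17  s[14:],s[22:]  0  ''
  18  s[22:],s[16:]  1  'd'
  19  s[16:],s[2:]  2  'da'
  20  s[2:],s[7:]  1  'd'
  21  s[7:],s[0:]  2  'dc'
  22  s[0:],s[15:]  1  'd'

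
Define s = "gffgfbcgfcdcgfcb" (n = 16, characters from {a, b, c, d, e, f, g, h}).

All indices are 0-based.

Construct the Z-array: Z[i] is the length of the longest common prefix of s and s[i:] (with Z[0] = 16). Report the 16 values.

Z[0]=16
i=1: i≥r, start 0; Z[1]=0
i=2: i≥r, start 0; Z[2]=0
i=3: i≥r, start 0; Z[3]=2 grow→box=[3,5)
i=4: min(r-i=1, Z[1]=0)=0; Z[4]=0
i=5: i≥r, start 0; Z[5]=0
i=6: i≥r, start 0; Z[6]=0
i=7: i≥r, start 0; Z[7]=2 grow→box=[7,9)
i=8: min(r-i=1, Z[1]=0)=0; Z[8]=0
i=9: i≥r, start 0; Z[9]=0
i=10: i≥r, start 0; Z[10]=0
i=11: i≥r, start 0; Z[11]=0
i=12: i≥r, start 0; Z[12]=2 grow→box=[12,14)
i=13: min(r-i=1, Z[1]=0)=0; Z[13]=0
i=14: i≥r, start 0; Z[14]=0
i=15: i≥r, start 0; Z[15]=0

[16, 0, 0, 2, 0, 0, 0, 2, 0, 0, 0, 0, 2, 0, 0, 0]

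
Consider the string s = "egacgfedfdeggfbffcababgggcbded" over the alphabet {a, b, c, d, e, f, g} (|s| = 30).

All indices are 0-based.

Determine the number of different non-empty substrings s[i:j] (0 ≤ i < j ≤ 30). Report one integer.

435

rank | idx | suffix
   0 |  18 | ababgggcbded
   1 |  20 | abgggcbded
   2 |   2 | acgfedfdeggfbffcababgggcbded
   3 |  19 | babgggcbded
   4 |  26 | bded
   5 |  14 | bffcababgggcbded
   6 |  21 | bgggcbded
   7 |  17 | cababgggcbded
   8 |  25 | cbded
   9 |   3 | cgfedfdeggfbffcababgggcbded
  10 |  29 | d
  11 |  27 | ded
  12 |   9 | deggfbffcababgggcbded
  13 |   7 | dfdeggfbffcababgggcbded
  14 |  28 | ed
  15 |   6 | edfdeggfbffcababgggcbded
  16 |   0 | egacgfedfdeggfbffcababgggcbded
  17 |  10 | eggfbffcababgggcbded
  18 |  13 | fbffcababgggcbded
  19 |  16 | fcababgggcbded
  20 |   8 | fdeggfbffcababgggcbded
  21 |   5 | fedfdeggfbffcababgggcbded
  22 |  15 | ffcababgggcbded
  23 |   1 | gacgfedfdeggfbffcababgggcbded
  24 |  24 | gcbded
  25 |  12 | gfbffcababgggcbded
  26 |   4 | gfedfdeggfbffcababgggcbded
  27 |  23 | ggcbded
  28 |  11 | ggfbffcababgggcbded
  29 |  22 | gggcbded

SA = [18, 20, 2, 19, 26, 14, 21, 17, 25, 3, 29, 27, 9, 7, 28, 6, 0, 10, 13, 16, 8, 5, 15, 1, 24, 12, 4, 23, 11, 22]
i: (SA[i-1],SA[i]) lcp shared
  1: (18,20) 2 'ab'
  2: (20,2) 1 'a'
  3: (2,19) 0 ''
  4: (19,26) 1 'b'
  5: (26,14) 1 'b'
  6: (14,21) 1 'b'
  7: (21,17) 0 ''
  8: (17,25) 1 'c'
  9: (25,3) 1 'c'
  10: (3,29) 0 ''
  11: (29,27) 1 'd'
  12: (27,9) 2 'de'
  13: (9,7) 1 'd'
  14: (7,28) 0 ''
  15: (28,6) 2 'ed'
  16: (6,0) 1 'e'
  17: (0,10) 2 'eg'
  18: (10,13) 0 ''
  19: (13,16) 1 'f'
  20: (16,8) 1 'f'
  21: (8,5) 1 'f'
  22: (5,15) 1 'f'
  23: (15,1) 0 ''
  24: (1,24) 1 'g'
  25: (24,12) 1 'g'
  26: (12,4) 2 'gf'
  27: (4,23) 1 'g'
  28: (23,11) 2 'gg'
  29: (11,22) 2 'gg'

n(n+1)/2 = 30·31/2 = 465
Σ LCP = 0 + 2 + 1 + 0 + 1 + 1 + 1 + 0 + 1 + 1 + 0 + 1 + 2 + 1 + 0 + 2 + 1 + 2 + 0 + 1 + 1 + 1 + 1 + 0 + 1 + 1 + 2 + 1 + 2 + 2 = 30
distinct = 465 − 30 = 435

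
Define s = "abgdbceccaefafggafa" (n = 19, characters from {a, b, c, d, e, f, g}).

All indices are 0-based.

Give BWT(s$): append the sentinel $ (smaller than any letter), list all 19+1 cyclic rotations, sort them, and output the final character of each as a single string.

rank  rotation              last
    0  $abgdbceccaefafggafa  a
    1  a$abgdbceccaefafggaf  f
    2  abgdbceccaefafggafa$  $
    3  aefafggafa$abgdbcecc  c
    4  afa$abgdbceccaefafgg  g
    5  afggafa$abgdbceccaef  f
    6  bceccaefafggafa$abgd  d
    7  bgdbceccaefafggafa$a  a
    8  caefafggafa$abgdbcec  c
    9  ccaefafggafa$abgdbce  e
   10  ceccaefafggafa$abgdb  b
   11  dbceccaefafggafa$abg  g
   12  eccaefafggafa$abgdbc  c
   13  efafggafa$abgdbcecca  a
   14  fa$abgdbceccaefafgga  a
   15  fafggafa$abgdbceccae  e
   16  fggafa$abgdbceccaefa  a
   17  gafa$abgdbceccaefafg  g
   18  gdbceccaefafggafa$ab  b
   19  ggafa$abgdbceccaefaf  f

af$cgfdacebgcaaeagbf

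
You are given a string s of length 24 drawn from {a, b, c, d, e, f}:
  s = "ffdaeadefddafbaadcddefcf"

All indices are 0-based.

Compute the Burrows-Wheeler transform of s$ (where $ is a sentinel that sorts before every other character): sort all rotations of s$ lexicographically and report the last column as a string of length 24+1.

fbaeddfdffdafcdaaddcaefe$

rank  rotation                   last
    0  $ffdaeadefddafbaadcddefcf  f
    1  aadcddefcf$ffdaeadefddafb  b
    2  adcddefcf$ffdaeadefddafba  a
    3  adefddafbaadcddefcf$ffdae  e
    4  aeadefddafbaadcddefcf$ffd  d
    5  afbaadcddefcf$ffdaeadefdd  d
    6  baadcddefcf$ffdaeadefddaf  f
    7  cddefcf$ffdaeadefddafbaad  d
    8  cf$ffdaeadefddafbaadcddef  f
    9  daeadefddafbaadcddefcf$ff  f
   10  dafbaadcddefcf$ffdaeadefd  d
   11  dcddefcf$ffdaeadefddafbaa  a
   12  ddafbaadcddefcf$ffdaeadef  f
   13  ddefcf$ffdaeadefddafbaadc  c
   14  defcf$ffdaeadefddafbaadcd  d
   15  defddafbaadcddefcf$ffdaea  a
   16  eadefddafbaadcddefcf$ffda  a
   17  efcf$ffdaeadefddafbaadcdd  d
   18  efddafbaadcddefcf$ffdaead  d
   19  f$ffdaeadefddafbaadcddefc  c
   20  fbaadcddefcf$ffdaeadefdda  a
   21  fcf$ffdaeadefddafbaadcdde  e
   22  fdaeadefddafbaadcddefcf$f  f
   23  fddafbaadcddefcf$ffdaeade  e
   24  ffdaeadefddafbaadcddefcf$  $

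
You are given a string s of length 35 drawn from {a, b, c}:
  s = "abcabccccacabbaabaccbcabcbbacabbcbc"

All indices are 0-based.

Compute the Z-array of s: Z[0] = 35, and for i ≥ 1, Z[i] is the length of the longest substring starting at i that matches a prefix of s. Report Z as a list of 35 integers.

Z[0]=35
i=1: fresh scan; Z[1]=0
i=2: fresh scan; Z[2]=0
i=3: fresh scan; Z[3]=3 scan→box=[3,6)
i=4: min(r-i=2, Z[1]=0)=0; Z[4]=0
i=5: min(r-i=1, Z[2]=0)=0; Z[5]=0
i=6: fresh scan; Z[6]=0
i=7: fresh scan; Z[7]=0
i=8: fresh scan; Z[8]=0
i=9: fresh scan; Z[9]=1 scan→box=[9,10)
i=10: fresh scan; Z[10]=0
i=11: fresh scan; Z[11]=2 scan→box=[11,13)
i=12: min(r-i=1, Z[1]=0)=0; Z[12]=0
i=13: fresh scan; Z[13]=0
i=14: fresh scan; Z[14]=1 scan→box=[14,15)
i=15: fresh scan; Z[15]=2 scan→box=[15,17)
i=16: min(r-i=1, Z[1]=0)=0; Z[16]=0
i=17: fresh scan; Z[17]=1 scan→box=[17,18)
i=18: fresh scan; Z[18]=0
i=19: fresh scan; Z[19]=0
i=20: fresh scan; Z[20]=0
i=21: fresh scan; Z[21]=0
i=22: fresh scan; Z[22]=3 scan→box=[22,25)
i=23: min(r-i=2, Z[1]=0)=0; Z[23]=0
i=24: min(r-i=1, Z[2]=0)=0; Z[24]=0
i=25: fresh scan; Z[25]=0
i=26: fresh scan; Z[26]=0
i=27: fresh scan; Z[27]=1 scan→box=[27,28)
i=28: fresh scan; Z[28]=0
i=29: fresh scan; Z[29]=2 scan→box=[29,31)
i=30: min(r-i=1, Z[1]=0)=0; Z[30]=0
i=31: fresh scan; Z[31]=0
i=32: fresh scan; Z[32]=0
i=33: fresh scan; Z[33]=0
i=34: fresh scan; Z[34]=0

[35, 0, 0, 3, 0, 0, 0, 0, 0, 1, 0, 2, 0, 0, 1, 2, 0, 1, 0, 0, 0, 0, 3, 0, 0, 0, 0, 1, 0, 2, 0, 0, 0, 0, 0]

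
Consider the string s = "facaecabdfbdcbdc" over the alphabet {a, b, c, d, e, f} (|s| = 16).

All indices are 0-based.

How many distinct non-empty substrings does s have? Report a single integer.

rank→(start, suffix):
  0 → (6, 'abdfbdcbdc')
  1 → (1, 'acaecabdfbdcbdc')
  2 → (3, 'aecabdfbdcbdc')
  3 → (13, 'bdc')
  4 → (10, 'bdcbdc')
  5 → (7, 'bdfbdcbdc')
  6 → (15, 'c')
  7 → (5, 'cabdfbdcbdc')
  8 → (2, 'caecabdfbdcbdc')
  9 → (12, 'cbdc')
  10 → (14, 'dc')
  11 → (11, 'dcbdc')
  12 → (8, 'dfbdcbdc')
  13 → (4, 'ecabdfbdcbdc')
  14 → (0, 'facaecabdfbdcbdc')
  15 → (9, 'fbdcbdc')

SA = [6, 1, 3, 13, 10, 7, 15, 5, 2, 12, 14, 11, 8, 4, 0, 9]
i: (SA[i-1],SA[i]) lcp shared
  1: (6,1) 1 'a'
  2: (1,3) 1 'a'
  3: (3,13) 0 ''
  4: (13,10) 3 'bdc'
  5: (10,7) 2 'bd'
  6: (7,15) 0 ''
  7: (15,5) 1 'c'
  8: (5,2) 2 'ca'
  9: (2,12) 1 'c'
  10: (12,14) 0 ''
  11: (14,11) 2 'dc'
  12: (11,8) 1 'd'
  13: (8,4) 0 ''
  14: (4,0) 0 ''
  15: (0,9) 1 'f'

n(n+1)/2 = 16·17/2 = 136
Σ LCP = 0 + 1 + 1 + 0 + 3 + 2 + 0 + 1 + 2 + 1 + 0 + 2 + 1 + 0 + 0 + 1 = 15
distinct = 136 − 15 = 121

121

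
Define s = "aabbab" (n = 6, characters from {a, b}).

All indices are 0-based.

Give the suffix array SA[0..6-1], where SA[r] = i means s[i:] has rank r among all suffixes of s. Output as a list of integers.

rank | idx | suffix
   0 |   0 | aabbab
   1 |   4 | ab
   2 |   1 | abbab
   3 |   5 | b
   4 |   3 | bab
   5 |   2 | bbab

[0, 4, 1, 5, 3, 2]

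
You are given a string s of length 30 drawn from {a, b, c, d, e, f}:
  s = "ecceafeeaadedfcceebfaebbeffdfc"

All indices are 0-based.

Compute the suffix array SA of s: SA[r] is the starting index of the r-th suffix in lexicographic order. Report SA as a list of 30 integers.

[8, 9, 20, 4, 22, 23, 18, 29, 1, 14, 2, 15, 10, 27, 12, 7, 3, 21, 17, 0, 11, 6, 16, 24, 19, 28, 13, 26, 5, 25]

rank→(start, suffix):
  0 → (8, 'aadedfcceebfaebbeffdfc')
  1 → (9, 'adedfcceebfaebbeffdfc')
  2 → (20, 'aebbeffdfc')
  3 → (4, 'afeeaadedfcceebfaebbeffdfc')
  4 → (22, 'bbeffdfc')
  5 → (23, 'beffdfc')
  6 → (18, 'bfaebbeffdfc')
  7 → (29, 'c')
  8 → (1, 'cceafeeaadedfcceebfaebbeffdfc')
  9 → (14, 'cceebfaebbeffdfc')
  10 → (2, 'ceafeeaadedfcceebfaebbeffdfc')
  11 → (15, 'ceebfaebbeffdfc')
  12 → (10, 'dedfcceebfaebbeffdfc')
  13 → (27, 'dfc')
  14 → (12, 'dfcceebfaebbeffdfc')
  15 → (7, 'eaadedfcceebfaebbeffdfc')
  16 → (3, 'eafeeaadedfcceebfaebbeffdfc')
  17 → (21, 'ebbeffdfc')
  18 → (17, 'ebfaebbeffdfc')
  19 → (0, 'ecceafeeaadedfcceebfaebbeffdfc')
  20 → (11, 'edfcceebfaebbeffdfc')
  21 → (6, 'eeaadedfcceebfaebbeffdfc')
  22 → (16, 'eebfaebbeffdfc')
  23 → (24, 'effdfc')
  24 → (19, 'faebbeffdfc')
  25 → (28, 'fc')
  26 → (13, 'fcceebfaebbeffdfc')
  27 → (26, 'fdfc')
  28 → (5, 'feeaadedfcceebfaebbeffdfc')
  29 → (25, 'ffdfc')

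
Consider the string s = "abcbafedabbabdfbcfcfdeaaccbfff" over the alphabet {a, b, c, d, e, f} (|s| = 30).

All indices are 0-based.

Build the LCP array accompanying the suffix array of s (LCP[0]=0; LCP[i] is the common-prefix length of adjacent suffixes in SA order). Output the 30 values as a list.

[0, 1, 2, 2, 1, 1, 0, 2, 1, 1, 2, 1, 1, 0, 2, 1, 1, 2, 0, 1, 1, 0, 1, 0, 1, 1, 1, 1, 1, 2]

rank→(start, suffix):
  0 → (22, 'aaccbfff')
  1 → (8, 'abbabdfbcfcfdeaaccbfff')
  2 → (0, 'abcbafedabbabdfbcfcfdeaaccbfff')
  3 → (11, 'abdfbcfcfdeaaccbfff')
  4 → (23, 'accbfff')
  5 → (4, 'afedabbabdfbcfcfdeaaccbfff')
  6 → (10, 'babdfbcfcfdeaaccbfff')
  7 → (3, 'bafedabbabdfbcfcfdeaaccbfff')
  8 → (9, 'bbabdfbcfcfdeaaccbfff')
  9 → (1, 'bcbafedabbabdfbcfcfdeaaccbfff')
  10 → (15, 'bcfcfdeaaccbfff')
  11 → (12, 'bdfbcfcfdeaaccbfff')
  12 → (26, 'bfff')
  13 → (2, 'cbafedabbabdfbcfcfdeaaccbfff')
  14 → (25, 'cbfff')
  15 → (24, 'ccbfff')
  16 → (16, 'cfcfdeaaccbfff')
  17 → (18, 'cfdeaaccbfff')
  18 → (7, 'dabbabdfbcfcfdeaaccbfff')
  19 → (20, 'deaaccbfff')
  20 → (13, 'dfbcfcfdeaaccbfff')
  21 → (21, 'eaaccbfff')
  22 → (6, 'edabbabdfbcfcfdeaaccbfff')
  23 → (29, 'f')
  24 → (14, 'fbcfcfdeaaccbfff')
  25 → (17, 'fcfdeaaccbfff')
  26 → (19, 'fdeaaccbfff')
  27 → (5, 'fedabbabdfbcfcfdeaaccbfff')
  28 → (28, 'ff')
  29 → (27, 'fff')

SA = [22, 8, 0, 11, 23, 4, 10, 3, 9, 1, 15, 12, 26, 2, 25, 24, 16, 18, 7, 20, 13, 21, 6, 29, 14, 17, 19, 5, 28, 27]
rank  pair      lcp
   1  s[22:],s[8:]  1  'a'
   2  s[8:],s[0:]  2  'ab'
   3  s[0:],s[11:]  2  'ab'
   4  s[11:],s[23:]  1  'a'
   5  s[23:],s[4:]  1  'a'
   6  s[4:],s[10:]  0  ''
   7  s[10:],s[3:]  2  'ba'
   8  s[3:],s[9:]  1  'b'
   9  s[9:],s[1:]  1  'b'
  10  s[1:],s[15:]  2  'bc'
  11  s[15:],s[12:]  1  'b'
  12  s[12:],s[26:]  1  'b'
  13  s[26:],s[2:]  0  ''
  14  s[2:],s[25:]  2  'cb'
  15  s[25:],s[24:]  1  'c'
  16  s[24:],s[16:]  1  'c'
  17  s[16:],s[18:]  2  'cf'
  18  s[18:],s[7:]  0  ''
  19  s[7:],s[20:]  1  'd'
  20  s[20:],s[13:]  1  'd'
  21  s[13:],s[21:]  0  ''
  22  s[21:],s[6:]  1  'e'
  23  s[6:],s[29:]  0  ''
  24  s[29:],s[14:]  1  'f'
  25  s[14:],s[17:]  1  'f'
  26  s[17:],s[19:]  1  'f'
  27  s[19:],s[5:]  1  'f'
  28  s[5:],s[28:]  1  'f'
  29  s[28:],s[27:]  2  'ff'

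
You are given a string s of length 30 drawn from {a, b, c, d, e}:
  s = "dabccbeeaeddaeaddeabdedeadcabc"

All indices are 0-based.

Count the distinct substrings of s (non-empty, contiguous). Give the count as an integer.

424

rank | idx | suffix
   0 |  27 | abc
   1 |   1 | abccbeeaeddaeaddeabdedeadcabc
   2 |  18 | abdedeadcabc
   3 |  24 | adcabc
   4 |  14 | addeabdedeadcabc
   5 |  12 | aeaddeabdedeadcabc
   6 |   8 | aeddaeaddeabdedeadcabc
   7 |  28 | bc
   8 |   2 | bccbeeaeddaeaddeabdedeadcabc
   9 |  19 | bdedeadcabc
  10 |   5 | beeaeddaeaddeabdedeadcabc
  11 |  29 | c
  12 |  26 | cabc
  13 |   4 | cbeeaeddaeaddeabdedeadcabc
  14 |   3 | ccbeeaeddaeaddeabdedeadcabc
  15 |   0 | dabccbeeaeddaeaddeabdedeadcabc
  16 |  11 | daeaddeabdedeadcabc
  17 |  25 | dcabc
  18 |  10 | ddaeaddeabdedeadcabc
  19 |  15 | ddeabdedeadcabc
  20 |  16 | deabdedeadcabc
  21 |  22 | deadcabc
  22 |  20 | dedeadcabc
  23 |  17 | eabdedeadcabc
  24 |  23 | eadcabc
  25 |  13 | eaddeabdedeadcabc
  26 |   7 | eaeddaeaddeabdedeadcabc
  27 |   9 | eddaeaddeabdedeadcabc
  28 |  21 | edeadcabc
  29 |   6 | eeaeddaeaddeabdedeadcabc

SA = [27, 1, 18, 24, 14, 12, 8, 28, 2, 19, 5, 29, 26, 4, 3, 0, 11, 25, 10, 15, 16, 22, 20, 17, 23, 13, 7, 9, 21, 6]
rank  pair      lcp
   1  s[27:],s[1:]  3  'abc'
   2  s[1:],s[18:]  2  'ab'
   3  s[18:],s[24:]  1  'a'
   4  s[24:],s[14:]  2  'ad'
   5  s[14:],s[12:]  1  'a'
   6  s[12:],s[8:]  2  'ae'
   7  s[8:],s[28:]  0  ''
   8  s[28:],s[2:]  2  'bc'
   9  s[2:],s[19:]  1  'b'
  10  s[19:],s[5:]  1  'b'
  11  s[5:],s[29:]  0  ''
  12  s[29:],s[26:]  1  'c'
  13  s[26:],s[4:]  1  'c'
  14  s[4:],s[3:]  1  'c'
  15  s[3:],s[0:]  0  ''
  16  s[0:],s[11:]  2  'da'
  17  s[11:],s[25:]  1  'd'
  18  s[25:],s[10:]  1  'd'
  19  s[10:],s[15:]  2  'dd'
  20  s[15:],s[16:]  1  'd'
  21  s[16:],s[22:]  3  'dea'
  22  s[22:],s[20:]  2  'de'
  23  s[20:],s[17:]  0  ''
  24  s[17:],s[23:]  2  'ea'
  25  s[23:],s[13:]  3  'ead'
  26  s[13:],s[7:]  2  'ea'
  27  s[7:],s[9:]  1  'e'
  28  s[9:],s[21:]  2  'ed'
  29  s[21:],s[6:]  1  'e'

n(n+1)/2 = 30·31/2 = 465
Σ LCP = 0 + 3 + 2 + 1 + 2 + 1 + 2 + 0 + 2 + 1 + 1 + 0 + 1 + 1 + 1 + 0 + 2 + 1 + 1 + 2 + 1 + 3 + 2 + 0 + 2 + 3 + 2 + 1 + 2 + 1 = 41
distinct = 465 − 41 = 424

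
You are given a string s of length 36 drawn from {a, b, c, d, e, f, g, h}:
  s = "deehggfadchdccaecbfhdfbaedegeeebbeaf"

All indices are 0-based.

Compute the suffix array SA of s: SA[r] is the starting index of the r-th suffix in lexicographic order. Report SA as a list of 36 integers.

[7, 14, 23, 34, 22, 31, 32, 17, 13, 16, 12, 9, 11, 8, 0, 25, 20, 33, 30, 15, 24, 29, 28, 1, 26, 2, 35, 6, 21, 18, 27, 5, 4, 10, 19, 3]

sorted suffixes:
  #0 SA[0]=7  'adchdccaecbfhdfbaedegeeebbeaf'
  #1 SA[1]=14  'aecbfhdfbaedegeeebbeaf'
  #2 SA[2]=23  'aedegeeebbeaf'
  #3 SA[3]=34  'af'
  #4 SA[4]=22  'baedegeeebbeaf'
  #5 SA[5]=31  'bbeaf'
  #6 SA[6]=32  'beaf'
  #7 SA[7]=17  'bfhdfbaedegeeebbeaf'
  #8 SA[8]=13  'caecbfhdfbaedegeeebbeaf'
  #9 SA[9]=16  'cbfhdfbaedegeeebbeaf'
  #10 SA[10]=12  'ccaecbfhdfbaedegeeebbeaf'
  #11 SA[11]=9  'chdccaecbfhdfbaedegeeebbeaf'
  #12 SA[12]=11  'dccaecbfhdfbaedegeeebbeaf'
  #13 SA[13]=8  'dchdccaecbfhdfbaedegeeebbeaf'
  #14 SA[14]=0  'deehggfadchdccaecbfhdfbaedegeeebbeaf'
  #15 SA[15]=25  'degeeebbeaf'
  #16 SA[16]=20  'dfbaedegeeebbeaf'
  #17 SA[17]=33  'eaf'
  #18 SA[18]=30  'ebbeaf'
  #19 SA[19]=15  'ecbfhdfbaedegeeebbeaf'
  #20 SA[20]=24  'edegeeebbeaf'
  #21 SA[21]=29  'eebbeaf'
  #22 SA[22]=28  'eeebbeaf'
  #23 SA[23]=1  'eehggfadchdccaecbfhdfbaedegeeebbeaf'
  #24 SA[24]=26  'egeeebbeaf'
  #25 SA[25]=2  'ehggfadchdccaecbfhdfbaedegeeebbeaf'
  #26 SA[26]=35  'f'
  #27 SA[27]=6  'fadchdccaecbfhdfbaedegeeebbeaf'
  #28 SA[28]=21  'fbaedegeeebbeaf'
  #29 SA[29]=18  'fhdfbaedegeeebbeaf'
  #30 SA[30]=27  'geeebbeaf'
  #31 SA[31]=5  'gfadchdccaecbfhdfbaedegeeebbeaf'
  #32 SA[32]=4  'ggfadchdccaecbfhdfbaedegeeebbeaf'
  #33 SA[33]=10  'hdccaecbfhdfbaedegeeebbeaf'
  #34 SA[34]=19  'hdfbaedegeeebbeaf'
  #35 SA[35]=3  'hggfadchdccaecbfhdfbaedegeeebbeaf'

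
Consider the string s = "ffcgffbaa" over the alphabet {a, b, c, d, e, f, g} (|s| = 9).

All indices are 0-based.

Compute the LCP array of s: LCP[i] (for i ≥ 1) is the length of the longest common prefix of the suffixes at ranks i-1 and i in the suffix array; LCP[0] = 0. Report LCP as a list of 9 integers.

rank→(start, suffix):
  0 → (8, 'a')
  1 → (7, 'aa')
  2 → (6, 'baa')
  3 → (2, 'cgffbaa')
  4 → (5, 'fbaa')
  5 → (1, 'fcgffbaa')
  6 → (4, 'ffbaa')
  7 → (0, 'ffcgffbaa')
  8 → (3, 'gffbaa')

SA = [8, 7, 6, 2, 5, 1, 4, 0, 3]
i: (SA[i-1],SA[i]) lcp shared
  1: (8,7) 1 'a'
  2: (7,6) 0 ''
  3: (6,2) 0 ''
  4: (2,5) 0 ''
  5: (5,1) 1 'f'
  6: (1,4) 1 'f'
  7: (4,0) 2 'ff'
  8: (0,3) 0 ''

[0, 1, 0, 0, 0, 1, 1, 2, 0]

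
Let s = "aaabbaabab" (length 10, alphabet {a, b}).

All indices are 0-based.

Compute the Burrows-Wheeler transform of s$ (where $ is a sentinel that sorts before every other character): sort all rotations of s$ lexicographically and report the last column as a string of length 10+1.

b$babaaabaa

rank  rotation     last
    0  $aaabbaabab  b
    1  aaabbaabab$  $
    2  aabab$aaabb  b
    3  aabbaabab$a  a
    4  ab$aaabbaab  b
    5  abab$aaabba  a
    6  abbaabab$aa  a
    7  b$aaabbaaba  a
    8  baabab$aaab  b
    9  bab$aaabbaa  a
   10  bbaabab$aaa  a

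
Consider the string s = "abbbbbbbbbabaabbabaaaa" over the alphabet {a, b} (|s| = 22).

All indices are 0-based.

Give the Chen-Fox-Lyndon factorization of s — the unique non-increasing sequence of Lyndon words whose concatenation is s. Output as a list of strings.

["abbbbbbbbb", "ab", "aabbab", "a", "a", "a", "a"]

emit factor 1: 'abbbbbbbbb' (i=0, period=10)
emit factor 2: 'ab' (i=10, period=2)
emit factor 3: 'aabbab' (i=12, period=6)
emit factor 4: 'a' (i=18, period=1)
emit factor 5: 'a' (i=19, period=1)
emit factor 6: 'a' (i=20, period=1)
emit factor 7: 'a' (i=21, period=1)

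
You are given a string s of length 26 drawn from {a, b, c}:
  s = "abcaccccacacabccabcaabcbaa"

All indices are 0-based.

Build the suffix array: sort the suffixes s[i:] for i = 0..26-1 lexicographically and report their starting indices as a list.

sorted suffixes:
  #0 SA[0]=25  'a'
  #1 SA[1]=24  'aa'
  #2 SA[2]=19  'aabcbaa'
  #3 SA[3]=16  'abcaabcbaa'
  #4 SA[4]=0  'abcaccccacacabccabcaabcbaa'
  #5 SA[5]=20  'abcbaa'
  #6 SA[6]=12  'abccabcaabcbaa'
  #7 SA[7]=10  'acabccabcaabcbaa'
  #8 SA[8]=8  'acacabccabcaabcbaa'
  #9 SA[9]=3  'accccacacabccabcaabcbaa'
  #10 SA[10]=23  'baa'
  #11 SA[11]=17  'bcaabcbaa'
  #12 SA[12]=1  'bcaccccacacabccabcaabcbaa'
  #13 SA[13]=21  'bcbaa'
  #14 SA[14]=13  'bccabcaabcbaa'
  #15 SA[15]=18  'caabcbaa'
  #16 SA[16]=15  'cabcaabcbaa'
  #17 SA[17]=11  'cabccabcaabcbaa'
  #18 SA[18]=9  'cacabccabcaabcbaa'
  #19 SA[19]=7  'cacacabccabcaabcbaa'
  #20 SA[20]=2  'caccccacacabccabcaabcbaa'
  #21 SA[21]=22  'cbaa'
  #22 SA[22]=14  'ccabcaabcbaa'
  #23 SA[23]=6  'ccacacabccabcaabcbaa'
  #24 SA[24]=5  'cccacacabccabcaabcbaa'
  #25 SA[25]=4  'ccccacacabccabcaabcbaa'

[25, 24, 19, 16, 0, 20, 12, 10, 8, 3, 23, 17, 1, 21, 13, 18, 15, 11, 9, 7, 2, 22, 14, 6, 5, 4]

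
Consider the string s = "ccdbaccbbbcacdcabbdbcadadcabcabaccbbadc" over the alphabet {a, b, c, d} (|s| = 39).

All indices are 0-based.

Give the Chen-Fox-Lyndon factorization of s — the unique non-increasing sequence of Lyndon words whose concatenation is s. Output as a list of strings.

["ccd", "b", "accbbbcacdc", "abbdbcadadcabc", "abaccbbadc"]

emit factor 1: 'ccd' (i=0, period=3)
emit factor 2: 'b' (i=3, period=1)
emit factor 3: 'accbbbcacdc' (i=4, period=11)
emit factor 4: 'abbdbcadadcabc' (i=15, period=14)
emit factor 5: 'abaccbbadc' (i=29, period=10)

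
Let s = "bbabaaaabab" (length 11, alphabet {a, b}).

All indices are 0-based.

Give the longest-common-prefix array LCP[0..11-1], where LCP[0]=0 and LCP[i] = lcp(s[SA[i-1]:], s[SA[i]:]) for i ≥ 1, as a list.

rank | idx | suffix
   0 |   4 | aaaabab
   1 |   5 | aaabab
   2 |   6 | aabab
   3 |   9 | ab
   4 |   2 | abaaaabab
   5 |   7 | abab
   6 |  10 | b
   7 |   3 | baaaabab
   8 |   8 | bab
   9 |   1 | babaaaabab
  10 |   0 | bbabaaaabab

SA = [4, 5, 6, 9, 2, 7, 10, 3, 8, 1, 0]
[i] adj suffixes → lcp
  [1] 4/5 → 3 ('aaa')
  [2] 5/6 → 2 ('aa')
  [3] 6/9 → 1 ('a')
  [4] 9/2 → 2 ('ab')
  [5] 2/7 → 3 ('aba')
  [6] 7/10 → 0 ('')
  [7] 10/3 → 1 ('b')
  [8] 3/8 → 2 ('ba')
  [9] 8/1 → 3 ('bab')
  [10] 1/0 → 1 ('b')

[0, 3, 2, 1, 2, 3, 0, 1, 2, 3, 1]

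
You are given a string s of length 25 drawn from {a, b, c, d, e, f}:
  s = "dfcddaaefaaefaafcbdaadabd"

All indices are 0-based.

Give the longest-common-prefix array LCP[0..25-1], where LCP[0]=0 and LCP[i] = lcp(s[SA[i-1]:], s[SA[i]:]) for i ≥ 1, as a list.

rank→(start, suffix):
  0 → (19, 'aadabd')
  1 → (5, 'aaefaaefaafcbdaadabd')
  2 → (9, 'aaefaafcbdaadabd')
  3 → (13, 'aafcbdaadabd')
  4 → (22, 'abd')
  5 → (20, 'adabd')
  6 → (6, 'aefaaefaafcbdaadabd')
  7 → (10, 'aefaafcbdaadabd')
  8 → (14, 'afcbdaadabd')
  9 → (23, 'bd')
  10 → (17, 'bdaadabd')
  11 → (16, 'cbdaadabd')
  12 → (2, 'cddaaefaaefaafcbdaadabd')
  13 → (24, 'd')
  14 → (18, 'daadabd')
  15 → (4, 'daaefaaefaafcbdaadabd')
  16 → (21, 'dabd')
  17 → (3, 'ddaaefaaefaafcbdaadabd')
  18 → (0, 'dfcddaaefaaefaafcbdaadabd')
  19 → (7, 'efaaefaafcbdaadabd')
  20 → (11, 'efaafcbdaadabd')
  21 → (8, 'faaefaafcbdaadabd')
  22 → (12, 'faafcbdaadabd')
  23 → (15, 'fcbdaadabd')
  24 → (1, 'fcddaaefaaefaafcbdaadabd')

SA = [19, 5, 9, 13, 22, 20, 6, 10, 14, 23, 17, 16, 2, 24, 18, 4, 21, 3, 0, 7, 11, 8, 12, 15, 1]
[i] adj suffixes → lcp
  [1] 19/5 → 2 ('aa')
  [2] 5/9 → 6 ('aaefaa')
  [3] 9/13 → 2 ('aa')
  [4] 13/22 → 1 ('a')
  [5] 22/20 → 1 ('a')
  [6] 20/6 → 1 ('a')
  [7] 6/10 → 5 ('aefaa')
  [8] 10/14 → 1 ('a')
  [9] 14/23 → 0 ('')
  [10] 23/17 → 2 ('bd')
  [11] 17/16 → 0 ('')
  [12] 16/2 → 1 ('c')
  [13] 2/24 → 0 ('')
  [14] 24/18 → 1 ('d')
  [15] 18/4 → 3 ('daa')
  [16] 4/21 → 2 ('da')
  [17] 21/3 → 1 ('d')
  [18] 3/0 → 1 ('d')
  [19] 0/7 → 0 ('')
  [20] 7/11 → 4 ('efaa')
  [21] 11/8 → 0 ('')
  [22] 8/12 → 3 ('faa')
  [23] 12/15 → 1 ('f')
  [24] 15/1 → 2 ('fc')

[0, 2, 6, 2, 1, 1, 1, 5, 1, 0, 2, 0, 1, 0, 1, 3, 2, 1, 1, 0, 4, 0, 3, 1, 2]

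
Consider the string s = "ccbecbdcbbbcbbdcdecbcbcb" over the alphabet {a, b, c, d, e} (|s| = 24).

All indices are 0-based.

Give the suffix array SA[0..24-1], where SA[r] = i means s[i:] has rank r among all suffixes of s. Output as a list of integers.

[23, 8, 9, 12, 21, 10, 19, 5, 13, 2, 22, 7, 11, 20, 18, 4, 1, 0, 15, 6, 14, 16, 17, 3]

rank→(start, suffix):
  0 → (23, 'b')
  1 → (8, 'bbbcbbdcdecbcbcb')
  2 → (9, 'bbcbbdcdecbcbcb')
  3 → (12, 'bbdcdecbcbcb')
  4 → (21, 'bcb')
  5 → (10, 'bcbbdcdecbcbcb')
  6 → (19, 'bcbcb')
  7 → (5, 'bdcbbbcbbdcdecbcbcb')
  8 → (13, 'bdcdecbcbcb')
  9 → (2, 'becbdcbbbcbbdcdecbcbcb')
  10 → (22, 'cb')
  11 → (7, 'cbbbcbbdcdecbcbcb')
  12 → (11, 'cbbdcdecbcbcb')
  13 → (20, 'cbcb')
  14 → (18, 'cbcbcb')
  15 → (4, 'cbdcbbbcbbdcdecbcbcb')
  16 → (1, 'cbecbdcbbbcbbdcdecbcbcb')
  17 → (0, 'ccbecbdcbbbcbbdcdecbcbcb')
  18 → (15, 'cdecbcbcb')
  19 → (6, 'dcbbbcbbdcdecbcbcb')
  20 → (14, 'dcdecbcbcb')
  21 → (16, 'decbcbcb')
  22 → (17, 'ecbcbcb')
  23 → (3, 'ecbdcbbbcbbdcdecbcbcb')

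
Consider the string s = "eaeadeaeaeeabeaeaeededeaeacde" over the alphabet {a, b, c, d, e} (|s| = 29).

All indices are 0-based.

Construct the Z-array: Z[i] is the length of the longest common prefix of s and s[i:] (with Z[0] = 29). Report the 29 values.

Z[0]=29
i=1: outside box; Z[1]=0
i=2: outside box; Z[2]=2 extend→box=[2,4)
i=3: min(r-i=1, Z[1]=0)=0; Z[3]=0
i=4: outside box; Z[4]=0
i=5: outside box; Z[5]=4 extend→box=[5,9)
i=6: min(r-i=3, Z[1]=0)=0; Z[6]=0
i=7: min(r-i=2, Z[2]=2)=2; Z[7]=3 extend→box=[7,10)
i=8: min(r-i=2, Z[1]=0)=0; Z[8]=0
i=9: min(r-i=1, Z[2]=2)=1; Z[9]=1
i=10: outside box; Z[10]=2 extend→box=[10,12)
i=11: min(r-i=1, Z[1]=0)=0; Z[11]=0
i=12: outside box; Z[12]=0
i=13: outside box; Z[13]=4 extend→box=[13,17)
i=14: min(r-i=3, Z[1]=0)=0; Z[14]=0
i=15: min(r-i=2, Z[2]=2)=2; Z[15]=3 extend→box=[15,18)
i=16: min(r-i=2, Z[1]=0)=0; Z[16]=0
i=17: min(r-i=1, Z[2]=2)=1; Z[17]=1
i=18: outside box; Z[18]=1 extend→box=[18,19)
i=19: outside box; Z[19]=0
i=20: outside box; Z[20]=1 extend→box=[20,21)
i=21: outside box; Z[21]=0
i=22: outside box; Z[22]=4 extend→box=[22,26)
i=23: min(r-i=3, Z[1]=0)=0; Z[23]=0
i=24: min(r-i=2, Z[2]=2)=2; Z[24]=2
i=25: min(r-i=1, Z[3]=0)=0; Z[25]=0
i=26: outside box; Z[26]=0
i=27: outside box; Z[27]=0
i=28: outside box; Z[28]=1 extend→box=[28,29)

[29, 0, 2, 0, 0, 4, 0, 3, 0, 1, 2, 0, 0, 4, 0, 3, 0, 1, 1, 0, 1, 0, 4, 0, 2, 0, 0, 0, 1]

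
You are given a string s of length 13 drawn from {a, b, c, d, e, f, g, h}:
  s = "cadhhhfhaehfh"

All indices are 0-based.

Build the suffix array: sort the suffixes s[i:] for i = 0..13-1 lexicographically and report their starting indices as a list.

rank→(start, suffix):
  0 → (1, 'adhhhfhaehfh')
  1 → (8, 'aehfh')
  2 → (0, 'cadhhhfhaehfh')
  3 → (2, 'dhhhfhaehfh')
  4 → (9, 'ehfh')
  5 → (11, 'fh')
  6 → (6, 'fhaehfh')
  7 → (12, 'h')
  8 → (7, 'haehfh')
  9 → (10, 'hfh')
  10 → (5, 'hfhaehfh')
  11 → (4, 'hhfhaehfh')
  12 → (3, 'hhhfhaehfh')

[1, 8, 0, 2, 9, 11, 6, 12, 7, 10, 5, 4, 3]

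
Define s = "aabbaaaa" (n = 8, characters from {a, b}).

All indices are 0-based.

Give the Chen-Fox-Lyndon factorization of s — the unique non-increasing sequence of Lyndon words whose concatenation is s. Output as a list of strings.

["aabb", "a", "a", "a", "a"]

emit factor 1: 'aabb' (i=0, period=4)
emit factor 2: 'a' (i=4, period=1)
emit factor 3: 'a' (i=5, period=1)
emit factor 4: 'a' (i=6, period=1)
emit factor 5: 'a' (i=7, period=1)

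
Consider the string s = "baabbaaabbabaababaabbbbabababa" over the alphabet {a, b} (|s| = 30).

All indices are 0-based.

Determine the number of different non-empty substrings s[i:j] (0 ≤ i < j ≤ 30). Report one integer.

rank | idx | suffix
   0 |  29 | a
   1 |   5 | aaabbabaababaabbbbabababa
   2 |  12 | aababaabbbbabababa
   3 |   1 | aabbaaabbabaababaabbbbabababa
   4 |   6 | aabbabaababaabbbbabababa
   5 |  17 | aabbbbabababa
   6 |  27 | aba
   7 |  10 | abaababaabbbbabababa
   8 |  15 | abaabbbbabababa
   9 |  25 | ababa
  10 |  13 | ababaabbbbabababa
  11 |  23 | abababa
  12 |   2 | abbaaabbabaababaabbbbabababa
  13 |   7 | abbabaababaabbbbabababa
  14 |  18 | abbbbabababa
  15 |  28 | ba
  16 |   4 | baaabbabaababaabbbbabababa
  17 |  11 | baababaabbbbabababa
  18 |   0 | baabbaaabbabaababaabbbbabababa
  19 |  16 | baabbbbabababa
  20 |  26 | baba
  21 |   9 | babaababaabbbbabababa
  22 |  14 | babaabbbbabababa
  23 |  24 | bababa
  24 |  22 | babababa
  25 |   3 | bbaaabbabaababaabbbbabababa
  26 |   8 | bbabaababaabbbbabababa
  27 |  21 | bbabababa
  28 |  20 | bbbabababa
  29 |  19 | bbbbabababa

SA = [29, 5, 12, 1, 6, 17, 27, 10, 15, 25, 13, 23, 2, 7, 18, 28, 4, 11, 0, 16, 26, 9, 14, 24, 22, 3, 8, 21, 20, 19]
rank  pair      lcp
   1  s[29:],s[5:]  1  'a'
   2  s[5:],s[12:]  2  'aa'
   3  s[12:],s[1:]  3  'aab'
   4  s[1:],s[6:]  5  'aabba'
   5  s[6:],s[17:]  4  'aabb'
   6  s[17:],s[27:]  1  'a'
   7  s[27:],s[10:]  3  'aba'
   8  s[10:],s[15:]  5  'abaab'
   9  s[15:],s[25:]  3  'aba'
  10  s[25:],s[13:]  5  'ababa'
  11  s[13:],s[23:]  5  'ababa'
  12  s[23:],s[2:]  2  'ab'
  13  s[2:],s[7:]  4  'abba'
  14  s[7:],s[18:]  3  'abb'
  15  s[18:],s[28:]  0  ''
  16  s[28:],s[4:]  2  'ba'
  17  s[4:],s[11:]  3  'baa'
  18  s[11:],s[0:]  4  'baab'
  19  s[0:],s[16:]  5  'baabb'
  20  s[16:],s[26:]  2  'ba'
  21  s[26:],s[9:]  4  'baba'
  22  s[9:],s[14:]  6  'babaab'
  23  s[14:],s[24:]  4  'baba'
  24  s[24:],s[22:]  6  'bababa'
  25  s[22:],s[3:]  1  'b'
  26  s[3:],s[8:]  3  'bba'
  27  s[8:],s[21:]  5  'bbaba'
  28  s[21:],s[20:]  2  'bb'
  29  s[20:],s[19:]  3  'bbb'

n(n+1)/2 = 30·31/2 = 465
Σ LCP = 0 + 1 + 2 + 3 + 5 + 4 + 1 + 3 + 5 + 3 + 5 + 5 + 2 + 4 + 3 + 0 + 2 + 3 + 4 + 5 + 2 + 4 + 6 + 4 + 6 + 1 + 3 + 5 + 2 + 3 = 96
distinct = 465 − 96 = 369

369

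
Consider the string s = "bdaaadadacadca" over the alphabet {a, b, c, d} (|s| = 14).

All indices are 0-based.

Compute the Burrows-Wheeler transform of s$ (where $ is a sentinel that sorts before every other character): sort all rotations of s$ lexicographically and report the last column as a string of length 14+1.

acdaddac$dabaaa

rank  rotation         last
    0  $bdaaadadacadca  a
    1  a$bdaaadadacadc  c
    2  aaadadacadca$bd  d
    3  aadadacadca$bda  a
    4  acadca$bdaaadad  d
    5  adacadca$bdaaad  d
    6  adadacadca$bdaa  a
    7  adca$bdaaadadac  c
    8  bdaaadadacadca$  $
    9  ca$bdaaadadacad  d
   10  cadca$bdaaadada  a
   11  daaadadacadca$b  b
   12  dacadca$bdaaada  a
   13  dadacadca$bdaaa  a
   14  dca$bdaaadadaca  a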